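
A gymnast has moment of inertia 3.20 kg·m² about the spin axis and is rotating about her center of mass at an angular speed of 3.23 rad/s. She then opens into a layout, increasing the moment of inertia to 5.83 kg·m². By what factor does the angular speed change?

Angular momentum about the spin axis is conserved since the torque about it is zero.
ω₂/ω₁ = I₁/I₂ = 3.200 / 5.830 = 0.5489.

ω₂/ω₁ ≈ 0.549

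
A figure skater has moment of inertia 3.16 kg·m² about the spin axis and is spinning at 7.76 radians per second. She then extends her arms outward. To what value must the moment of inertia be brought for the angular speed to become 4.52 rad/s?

No external torque acts about the spin axis, so angular momentum is conserved.
I₂ = I₁ω₁ / ω₂ = (3.16)(7.76) / (4.52) = 5.425 kg·m².

I₂ ≈ 5.43 kg·m²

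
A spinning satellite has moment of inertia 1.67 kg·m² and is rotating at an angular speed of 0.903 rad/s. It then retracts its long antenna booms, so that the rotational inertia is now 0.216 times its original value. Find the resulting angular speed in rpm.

With no external torque about the axis, L is conserved: I₁ω₁ = I₂ω₂.
I₂ = 0.216 × 1.67 = 0.3607 kg·m².
ω₂ = I₁ω₁ / I₂ = (1.670)(0.903 rad/s) / (0.3607) = 4.181 rad/s = 39.92 rpm.

ω₂ ≈ 39.9 rpm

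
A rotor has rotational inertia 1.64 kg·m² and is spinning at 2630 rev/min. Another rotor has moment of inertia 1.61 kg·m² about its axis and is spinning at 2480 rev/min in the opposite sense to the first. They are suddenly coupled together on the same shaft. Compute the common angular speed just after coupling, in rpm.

The coupling torques are internal; angular momentum about the shared axis is conserved.
Taking A's sense as positive: L = (1.640)(2630) − (1.610)(2480) = 320.4 kg·m²·rpm.
Combined I = 1.640 + 1.610 = 3.250 kg·m².
ω_f = L / I = 320.4 / 3.250 = 98.58 rpm.

|ω_f| ≈ 98.6 rpm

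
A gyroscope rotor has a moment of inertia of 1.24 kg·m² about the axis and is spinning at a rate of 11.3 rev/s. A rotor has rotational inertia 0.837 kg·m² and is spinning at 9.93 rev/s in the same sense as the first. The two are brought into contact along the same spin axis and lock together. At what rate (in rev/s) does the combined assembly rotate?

|ω_f| ≈ 10.7 rev/s

The coupling torques are internal; angular momentum about the shared axis is conserved.
Taking A's sense as positive: L = (1.240)(11.3) + (0.8370)(9.93) = 22.32 kg·m²·rev/s.
Combined I = 1.240 + 0.8370 = 2.077 kg·m².
ω_f = L / I = 22.32 / 2.077 = 10.75 rev/s.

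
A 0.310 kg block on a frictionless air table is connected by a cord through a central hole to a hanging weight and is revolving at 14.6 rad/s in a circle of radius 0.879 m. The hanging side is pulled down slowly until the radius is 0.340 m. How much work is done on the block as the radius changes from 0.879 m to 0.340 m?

W ≈ 145 J

The constraining force is radial, so m r² ω about the center is conserved.
ω₂ = ω₁ (r₁/r₂)² = (14.6)(0.879/0.340)² = 97.58 rad/s.
W = ΔKE = ½m(v₂² − v₁²) = 145.1 J.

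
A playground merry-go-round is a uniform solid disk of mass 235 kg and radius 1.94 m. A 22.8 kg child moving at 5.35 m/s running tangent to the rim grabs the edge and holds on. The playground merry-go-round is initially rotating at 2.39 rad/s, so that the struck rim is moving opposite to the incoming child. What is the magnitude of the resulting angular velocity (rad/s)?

|ω_f| ≈ 1.55 rad/s

About the axle the impulsive forces during the collision are internal, so angular momentum about that axis is conserved.
I_p = ½(235)(1.94)² = 442.2 kg·m². Taking the sense of the child's angular momentum as positive, L_{child} = m v R = (22.8)(5.35)(1.94) = 236.6 kg·m²/s.
L_i = −I_p ω_p + m v R = −(442.2)(2.39) + 236.6 = -820.3 kg·m²/s.
After sticking, I_f = I_p + m R² = 442.2 + (22.8)(1.94)² = 528.0 kg·m².
ω_f = L_i / I_f = -820.3 / 528.0 = -1.553 rad/s.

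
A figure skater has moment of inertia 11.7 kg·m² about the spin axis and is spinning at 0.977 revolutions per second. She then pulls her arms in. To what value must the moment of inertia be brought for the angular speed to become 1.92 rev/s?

I₂ ≈ 5.95 kg·m²

Angular momentum about the spin axis is conserved since the torque about it is zero.
I₂ = I₁ω₁ / ω₂ = (11.7)(0.977) / (1.92) = 5.954 kg·m².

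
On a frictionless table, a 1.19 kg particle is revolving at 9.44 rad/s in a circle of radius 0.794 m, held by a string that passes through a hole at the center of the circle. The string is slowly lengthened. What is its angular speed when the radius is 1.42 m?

ω₂ ≈ 2.95 rad/s

The constraining force is radial, so m r² ω about the center is conserved.
ω₂ = ω₁ (r₁/r₂)² = (9.44)(0.794/1.42)² = 2.951 rad/s.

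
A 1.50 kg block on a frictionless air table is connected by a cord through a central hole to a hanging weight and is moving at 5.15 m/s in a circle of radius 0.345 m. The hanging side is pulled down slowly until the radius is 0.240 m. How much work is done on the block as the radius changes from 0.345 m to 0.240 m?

W ≈ 21.2 J

The only horizontal force on the mass is along the cord (radial), so it exerts no torque about the hole and angular momentum m v r is conserved.
v₂ = v₁ r₁ / r₂ = (5.15)(0.345) / (0.240) = 7.403 m/s.
W = ΔKE = ½m(v₂² − v₁²) = 21.21 J.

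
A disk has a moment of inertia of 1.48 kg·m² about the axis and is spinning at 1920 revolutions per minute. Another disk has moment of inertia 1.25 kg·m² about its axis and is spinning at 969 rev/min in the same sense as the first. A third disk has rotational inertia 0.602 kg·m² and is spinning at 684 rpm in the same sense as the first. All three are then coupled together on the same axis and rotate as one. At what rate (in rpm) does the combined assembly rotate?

|ω_f| ≈ 1340 rpm

The coupling torques are internal; angular momentum about the shared axis is conserved.
Taking A's sense as positive: L = (1.480)(1920) + (1.250)(969) + (0.6020)(684) = 4465 kg·m²·rpm.
Combined I = 1.480 + 1.250 + 0.6020 = 3.332 kg·m².
ω_f = L / I = 4465 / 3.332 = 1340 rpm.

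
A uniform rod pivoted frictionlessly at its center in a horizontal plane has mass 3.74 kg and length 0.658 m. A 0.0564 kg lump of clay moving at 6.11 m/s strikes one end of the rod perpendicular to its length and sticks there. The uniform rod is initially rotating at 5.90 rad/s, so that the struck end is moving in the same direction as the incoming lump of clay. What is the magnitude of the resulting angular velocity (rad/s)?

|ω_f| ≈ 6.45 rad/s

About the pivot the impulsive forces during the collision are internal, so angular momentum about that axis is conserved.
I_p = (1/12)(3.74)(0.658)² = 0.1349 kg·m². Taking the sense of the lump of clay's angular momentum as positive, L_{lump} = m v R = (0.0564)(6.11)(0.658/2) = 0.1134 kg·m²/s.
L_i = +I_p ω_p + m v R = +(0.1349)(5.90) + 0.1134 = 0.9095 kg·m²/s.
After sticking, I_f = I_p + m R² = 0.1349 + (0.0564)(0.658/2)² = 0.1410 kg·m².
ω_f = L_i / I_f = 0.9095 / 0.1410 = 6.448 rad/s.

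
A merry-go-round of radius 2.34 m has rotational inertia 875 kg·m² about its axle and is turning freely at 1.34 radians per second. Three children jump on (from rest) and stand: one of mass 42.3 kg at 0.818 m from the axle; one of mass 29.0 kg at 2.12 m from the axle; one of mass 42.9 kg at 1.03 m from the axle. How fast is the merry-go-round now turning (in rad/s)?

The added mass arrives with no angular momentum about the axle, and any external torque about the axle is negligible, so the system's angular momentum is conserved.
Added inertia Σmr² = (42.3)(0.818)² + (29.0)(2.12)² + (42.9)(1.03)² = 204.2 kg·m²; I_f = 875.0 + 204.2 = 1079 kg·m².
ω_f = I_p ω_i / I_f = (875.0)(1.34) / 1079 = 1.086 rad/s.

ω_f ≈ 1.09 rad/s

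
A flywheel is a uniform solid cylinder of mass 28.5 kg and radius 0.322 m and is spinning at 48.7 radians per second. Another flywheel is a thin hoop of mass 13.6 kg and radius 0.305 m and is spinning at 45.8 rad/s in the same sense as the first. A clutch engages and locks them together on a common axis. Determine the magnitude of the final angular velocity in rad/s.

No external torque acts about the common axis, so total angular momentum is conserved.
Moments of inertia: I_A = ½(28.5)(0.322)² = 1.477 kg·m²; I_B = (13.6)(0.305)² = 1.265 kg·m².
Taking A's sense as positive: L = (1.477)(48.7) + (1.265)(45.8) = 129.9 kg·m²·rad/s.
Combined I = 1.477 + 1.265 = 2.743 kg·m².
ω_f = L / I = 129.9 / 2.743 = 47.36 rad/s.

|ω_f| ≈ 47.4 rad/s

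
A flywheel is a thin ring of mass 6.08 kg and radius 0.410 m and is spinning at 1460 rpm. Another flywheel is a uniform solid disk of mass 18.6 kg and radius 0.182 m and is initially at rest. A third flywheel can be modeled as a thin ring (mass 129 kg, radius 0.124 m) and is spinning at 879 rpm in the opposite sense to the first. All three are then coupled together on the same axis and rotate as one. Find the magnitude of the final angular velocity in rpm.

|ω_f| ≈ 75.8 rpm

The coupling torques are internal; angular momentum about the shared axis is conserved.
Moments of inertia: I_A = (6.08)(0.410)² = 1.022 kg·m²; I_B = ½(18.6)(0.182)² = 0.3081 kg·m²; I_C = (129)(0.124)² = 1.984 kg·m².
Taking A's sense as positive: L = (1.022)(1460) − (1.984)(879) = -251.3 kg·m²·rpm.
Combined I = 1.022 + 0.3081 + 1.984 = 3.314 kg·m².
ω_f = L / I = -251.3 / 3.314 = -75.84 rpm.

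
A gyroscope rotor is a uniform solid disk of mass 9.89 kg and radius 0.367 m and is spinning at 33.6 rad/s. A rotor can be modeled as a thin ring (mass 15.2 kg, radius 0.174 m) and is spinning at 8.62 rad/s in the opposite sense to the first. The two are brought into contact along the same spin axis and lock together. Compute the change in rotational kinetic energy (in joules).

ΔKE ≈ -243 J

No external torque acts about the common axis, so total angular momentum is conserved.
Moments of inertia: I_A = ½(9.89)(0.367)² = 0.6660 kg·m²; I_B = (15.2)(0.174)² = 0.4602 kg·m².
Taking A's sense as positive: L = (0.6660)(33.6) − (0.4602)(8.62) = 18.41 kg·m²·rad/s.
Combined I = 0.6660 + 0.4602 = 1.126 kg·m².
ω_f = L / I = 18.41 / 1.126 = 16.35 rad/s.
KE_i = ½ΣIω² = 393.1 J; KE_f = ½(1.126)(16.35)² = 150.5 J.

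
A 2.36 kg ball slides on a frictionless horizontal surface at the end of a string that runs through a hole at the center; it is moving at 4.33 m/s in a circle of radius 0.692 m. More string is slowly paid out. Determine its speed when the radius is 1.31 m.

Central (radial) force ⇒ zero torque about the center ⇒ m v r is constant.
v₂ = v₁ r₁ / r₂ = (4.33)(0.692) / (1.31) = 2.287 m/s.

v₂ ≈ 2.29 m/s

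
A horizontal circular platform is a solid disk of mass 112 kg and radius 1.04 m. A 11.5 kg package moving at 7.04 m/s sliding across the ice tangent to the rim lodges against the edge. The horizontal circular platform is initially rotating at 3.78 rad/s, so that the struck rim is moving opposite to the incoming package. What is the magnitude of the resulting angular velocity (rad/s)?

About the central axle the impulsive forces during the collision are internal, so angular momentum about that axis is conserved.
I_p = ½(112)(1.04)² = 60.57 kg·m². Taking the sense of the package's angular momentum as positive, L_{package} = m v R = (11.5)(7.04)(1.04) = 84.20 kg·m²/s.
L_i = −I_p ω_p + m v R = −(60.57)(3.78) + 84.20 = -144.8 kg·m²/s.
After sticking, I_f = I_p + m R² = 60.57 + (11.5)(1.04)² = 73.01 kg·m².
ω_f = L_i / I_f = -144.8 / 73.01 = -1.983 rad/s.

|ω_f| ≈ 1.98 rad/s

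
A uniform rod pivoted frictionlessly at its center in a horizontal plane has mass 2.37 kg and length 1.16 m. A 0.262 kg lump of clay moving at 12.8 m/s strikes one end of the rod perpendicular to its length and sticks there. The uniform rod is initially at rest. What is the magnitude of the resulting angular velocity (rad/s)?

|ω_f| ≈ 5.50 rad/s

The axle reaction passes through the pivot and exerts no torque about it; angular momentum about the pivot is conserved through the impact.
I_p = (1/12)(2.37)(1.16)² = 0.2658 kg·m². Taking the sense of the lump of clay's angular momentum as positive, L_{lump} = m v R = (0.262)(12.8)(1.16/2) = 1.945 kg·m²/s.
L_i = 0 + 1.945 = 1.945 kg·m²/s.
After sticking, I_f = I_p + m R² = 0.2658 + (0.262)(1.16/2)² = 0.3539 kg·m².
ω_f = L_i / I_f = 1.945 / 0.3539 = 5.496 rad/s.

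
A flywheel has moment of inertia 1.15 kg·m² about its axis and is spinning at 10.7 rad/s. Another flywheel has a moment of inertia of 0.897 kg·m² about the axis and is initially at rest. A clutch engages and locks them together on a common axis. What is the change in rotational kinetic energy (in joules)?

No external torque acts about the common axis, so total angular momentum is conserved.
Taking A's sense as positive: L = (1.150)(10.7) = 12.30 kg·m²·rad/s.
Combined I = 1.150 + 0.8970 = 2.047 kg·m².
ω_f = L / I = 12.30 / 2.047 = 6.011 rad/s.
KE_i = ½ΣIω² = 65.83 J; KE_f = ½(2.047)(6.011)² = 36.98 J.

ΔKE ≈ -28.8 J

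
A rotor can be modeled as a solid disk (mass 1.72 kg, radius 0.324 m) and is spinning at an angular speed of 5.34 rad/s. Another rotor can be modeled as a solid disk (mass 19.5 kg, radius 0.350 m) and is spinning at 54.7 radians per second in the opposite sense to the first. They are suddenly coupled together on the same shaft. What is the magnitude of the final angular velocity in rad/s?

The coupling torques are internal; angular momentum about the shared axis is conserved.
Moments of inertia: I_A = ½(1.72)(0.324)² = 0.09028 kg·m²; I_B = ½(19.5)(0.350)² = 1.194 kg·m².
Taking A's sense as positive: L = (0.09028)(5.34) − (1.194)(54.7) = -64.85 kg·m²·rad/s.
Combined I = 0.09028 + 1.194 = 1.285 kg·m².
ω_f = L / I = -64.85 / 1.285 = -50.48 rad/s.

|ω_f| ≈ 50.5 rad/s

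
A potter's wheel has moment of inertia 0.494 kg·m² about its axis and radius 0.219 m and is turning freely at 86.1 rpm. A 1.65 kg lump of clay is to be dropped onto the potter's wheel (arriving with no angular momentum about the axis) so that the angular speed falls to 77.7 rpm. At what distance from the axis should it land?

r ≈ 0.180 m

No external torque acts about the axis; L_before = L_after.
I_p ω_i = (I_p + m r²) ω_f ⇒ m r² = I_p(ω_i/ω_f − 1) = 0.4940(86.1/77.7 − 1) = 0.05341 kg·m².
r = √(0.05341/1.65) = 0.1799 m.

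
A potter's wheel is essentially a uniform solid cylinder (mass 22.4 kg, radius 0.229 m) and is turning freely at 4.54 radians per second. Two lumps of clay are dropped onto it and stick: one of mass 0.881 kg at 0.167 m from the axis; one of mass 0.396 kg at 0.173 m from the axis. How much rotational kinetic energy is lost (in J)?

No external torque acts about the axis; L_before = L_after.
I_p = ½(22.4)(0.229)² = 0.5873 kg·m².
Added inertia Σmr² = (0.881)(0.167)² + (0.396)(0.173)² = 0.03642 kg·m²; I_f = 0.5873 + 0.03642 = 0.6238 kg·m².
ω_f = I_p ω_i / I_f = (0.5873)(4.54) / 0.6238 = 4.275 rad/s.
KE_i = ½(0.5873)(4.540 rad/s)² = 6.053 J; KE_f = ½(0.6238)(4.275)² = 5.700 J.

energy lost ≈ 0.353 J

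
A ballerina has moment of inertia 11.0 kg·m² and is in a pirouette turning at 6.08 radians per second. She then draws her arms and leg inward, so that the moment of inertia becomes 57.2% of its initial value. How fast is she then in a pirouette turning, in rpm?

ω₂ ≈ 102 rpm

With no external torque about the axis, L is conserved: I₁ω₁ = I₂ω₂.
I₂ = 0.572 × 11.0 = 6.292 kg·m².
ω₂ = I₁ω₁ / I₂ = (11.00)(6.08 rad/s) / (6.292) = 10.63 rad/s = 101.5 rpm.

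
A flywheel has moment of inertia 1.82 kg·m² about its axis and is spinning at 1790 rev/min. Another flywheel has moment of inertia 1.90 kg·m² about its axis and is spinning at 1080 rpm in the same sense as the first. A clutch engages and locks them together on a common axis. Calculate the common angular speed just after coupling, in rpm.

No external torque acts about the common axis, so total angular momentum is conserved.
Taking A's sense as positive: L = (1.820)(1790) + (1.900)(1080) = 5310 kg·m²·rpm.
Combined I = 1.820 + 1.900 = 3.720 kg·m².
ω_f = L / I = 5310 / 3.720 = 1427 rpm.

|ω_f| ≈ 1430 rpm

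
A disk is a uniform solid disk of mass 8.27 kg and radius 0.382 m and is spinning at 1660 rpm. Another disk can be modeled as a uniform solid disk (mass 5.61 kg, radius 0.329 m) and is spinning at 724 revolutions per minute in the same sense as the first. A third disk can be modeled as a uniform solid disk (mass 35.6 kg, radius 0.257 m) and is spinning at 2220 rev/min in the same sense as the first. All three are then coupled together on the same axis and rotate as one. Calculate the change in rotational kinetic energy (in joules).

ΔKE ≈ -3110 J

No external torque acts about the common axis, so total angular momentum is conserved.
Moments of inertia: I_A = ½(8.27)(0.382)² = 0.6034 kg·m²; I_B = ½(5.61)(0.329)² = 0.3036 kg·m²; I_C = ½(35.6)(0.257)² = 1.176 kg·m².
Taking A's sense as positive: L = (0.6034)(1660) + (0.3036)(724) + (1.176)(2220) = 3831 kg·m²·rpm.
Combined I = 0.6034 + 0.3036 + 1.176 = 2.083 kg·m².
ω_f = L / I = 3831 / 2.083 = 1840 rpm.
KE_i = ½ΣIω² = 41760 J; KE_f = ½(2.083)(192.6)² = 38650 J.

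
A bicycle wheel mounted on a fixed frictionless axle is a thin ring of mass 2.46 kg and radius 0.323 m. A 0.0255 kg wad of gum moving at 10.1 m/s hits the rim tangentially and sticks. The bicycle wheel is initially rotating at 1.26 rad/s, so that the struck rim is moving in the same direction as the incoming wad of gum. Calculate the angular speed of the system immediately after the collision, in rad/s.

The axle reaction passes through the axle and exerts no torque about it; angular momentum about the axle is conserved through the impact.
I_p = (2.46)(0.323)² = 0.2566 kg·m². Taking the sense of the wad of gum's angular momentum as positive, L_{wad} = m v R = (0.0255)(10.1)(0.323) = 0.08319 kg·m²/s.
L_i = +I_p ω_p + m v R = +(0.2566)(1.26) + 0.08319 = 0.4066 kg·m²/s.
After sticking, I_f = I_p + m R² = 0.2566 + (0.0255)(0.323)² = 0.2593 kg·m².
ω_f = L_i / I_f = 0.4066 / 0.2593 = 1.568 rad/s.

|ω_f| ≈ 1.57 rad/s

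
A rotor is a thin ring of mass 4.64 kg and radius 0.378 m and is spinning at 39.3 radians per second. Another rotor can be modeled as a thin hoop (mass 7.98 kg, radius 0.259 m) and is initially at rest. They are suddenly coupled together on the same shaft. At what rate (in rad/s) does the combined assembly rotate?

No external torque acts about the common axis, so total angular momentum is conserved.
Moments of inertia: I_A = (4.64)(0.378)² = 0.6630 kg·m²; I_B = (7.98)(0.259)² = 0.5353 kg·m².
Taking A's sense as positive: L = (0.6630)(39.3) = 26.06 kg·m²·rad/s.
Combined I = 0.6630 + 0.5353 = 1.198 kg·m².
ω_f = L / I = 26.06 / 1.198 = 21.74 rad/s.

|ω_f| ≈ 21.7 rad/s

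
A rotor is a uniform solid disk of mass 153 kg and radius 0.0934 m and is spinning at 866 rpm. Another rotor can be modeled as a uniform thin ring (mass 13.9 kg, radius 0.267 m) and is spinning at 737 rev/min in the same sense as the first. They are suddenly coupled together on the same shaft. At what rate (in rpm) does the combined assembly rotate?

The coupling torques are internal; angular momentum about the shared axis is conserved.
Moments of inertia: I_A = ½(153)(0.0934)² = 0.6674 kg·m²; I_B = (13.9)(0.267)² = 0.9909 kg·m².
Taking A's sense as positive: L = (0.6674)(866) + (0.9909)(737) = 1308 kg·m²·rpm.
Combined I = 0.6674 + 0.9909 = 1.658 kg·m².
ω_f = L / I = 1308 / 1.658 = 788.9 rpm.

|ω_f| ≈ 789 rpm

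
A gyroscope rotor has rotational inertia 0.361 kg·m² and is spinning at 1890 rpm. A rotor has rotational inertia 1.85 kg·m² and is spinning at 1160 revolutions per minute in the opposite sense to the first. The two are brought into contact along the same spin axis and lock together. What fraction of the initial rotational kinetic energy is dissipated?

fraction ≈ 0.744

The coupling torques are internal; angular momentum about the shared axis is conserved.
Taking A's sense as positive: L = (0.3610)(1890) − (1.850)(1160) = -1464 kg·m²·rpm.
Combined I = 0.3610 + 1.850 = 2.211 kg·m².
ω_f = L / I = -1464 / 2.211 = -662.0 rpm.
KE_i = ½ΣIω² = 20720 J; KE_f = ½(2.211)(69.33)² = 5313 J.
Fraction dissipated = (KE_i − KE_f)/KE_i = 0.7436.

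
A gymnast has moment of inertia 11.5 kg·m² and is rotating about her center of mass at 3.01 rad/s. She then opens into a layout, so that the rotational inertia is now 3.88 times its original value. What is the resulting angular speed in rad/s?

Angular momentum about the spin axis is conserved since the torque about it is zero.
I₂ = 3.88 × 11.5 = 44.62 kg·m².
ω₂ = I₁ω₁ / I₂ = (11.50)(3.01 rad/s) / (44.62) = 0.7758 rad/s.

ω₂ ≈ 0.776 rad/s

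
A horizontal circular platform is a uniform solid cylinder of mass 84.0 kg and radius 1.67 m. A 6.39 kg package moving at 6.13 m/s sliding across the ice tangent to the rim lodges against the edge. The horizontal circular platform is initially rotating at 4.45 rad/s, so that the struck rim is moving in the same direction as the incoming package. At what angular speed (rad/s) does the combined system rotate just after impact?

About the central axle the impulsive forces during the collision are internal, so angular momentum about that axis is conserved.
I_p = ½(84.0)(1.67)² = 117.1 kg·m². Taking the sense of the package's angular momentum as positive, L_{package} = m v R = (6.39)(6.13)(1.67) = 65.42 kg·m²/s.
L_i = +I_p ω_p + m v R = +(117.1)(4.45) + 65.42 = 586.7 kg·m²/s.
After sticking, I_f = I_p + m R² = 117.1 + (6.39)(1.67)² = 135.0 kg·m².
ω_f = L_i / I_f = 586.7 / 135.0 = 4.347 rad/s.

|ω_f| ≈ 4.35 rad/s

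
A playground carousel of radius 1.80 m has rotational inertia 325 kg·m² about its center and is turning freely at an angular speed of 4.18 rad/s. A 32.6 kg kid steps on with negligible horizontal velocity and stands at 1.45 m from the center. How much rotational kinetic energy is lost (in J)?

The added mass arrives with no angular momentum about the center, and any external torque about the center is negligible, so the system's angular momentum is conserved.
Added inertia Σmr² = (32.6)(1.45)² = 68.54 kg·m²; I_f = 325.0 + 68.54 = 393.5 kg·m².
ω_f = I_p ω_i / I_f = (325.0)(4.18) / 393.5 = 3.452 rad/s.
KE_i = ½(325.0)(4.180 rad/s)² = 2839 J; KE_f = ½(393.5)(3.452)² = 2345 J.

energy lost ≈ 495 J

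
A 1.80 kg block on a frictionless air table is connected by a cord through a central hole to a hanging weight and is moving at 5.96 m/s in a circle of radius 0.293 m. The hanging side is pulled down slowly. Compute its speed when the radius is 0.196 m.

Central (radial) force ⇒ zero torque about the center ⇒ m v r is constant.
v₂ = v₁ r₁ / r₂ = (5.96)(0.293) / (0.196) = 8.910 m/s.

v₂ ≈ 8.91 m/s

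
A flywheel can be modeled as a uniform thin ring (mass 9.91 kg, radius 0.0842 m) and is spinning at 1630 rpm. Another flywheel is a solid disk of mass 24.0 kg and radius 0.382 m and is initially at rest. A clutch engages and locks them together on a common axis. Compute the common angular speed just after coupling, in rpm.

No external torque acts about the common axis, so total angular momentum is conserved.
Moments of inertia: I_A = (9.91)(0.0842)² = 0.07026 kg·m²; I_B = ½(24.0)(0.382)² = 1.751 kg·m².
Taking A's sense as positive: L = (0.07026)(1630) = 114.5 kg·m²·rpm.
Combined I = 0.07026 + 1.751 = 1.821 kg·m².
ω_f = L / I = 114.5 / 1.821 = 62.88 rpm.

|ω_f| ≈ 62.9 rpm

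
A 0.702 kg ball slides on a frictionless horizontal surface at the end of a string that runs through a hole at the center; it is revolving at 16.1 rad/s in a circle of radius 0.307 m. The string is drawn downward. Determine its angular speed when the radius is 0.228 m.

ω₂ ≈ 29.2 rad/s

No torque about the axis ⇒ m r₁² ω₁ = m r₂² ω₂.
ω₂ = ω₁ (r₁/r₂)² = (16.1)(0.307/0.228)² = 29.19 rad/s.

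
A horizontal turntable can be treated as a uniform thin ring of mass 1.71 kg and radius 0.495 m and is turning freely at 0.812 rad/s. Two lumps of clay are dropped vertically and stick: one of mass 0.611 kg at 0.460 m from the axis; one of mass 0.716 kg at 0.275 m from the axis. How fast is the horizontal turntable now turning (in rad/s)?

The added mass arrives with no angular momentum about the axis, and any external torque about the axis is negligible, so the system's angular momentum is conserved.
I_p = (1.71)(0.495)² = 0.4190 kg·m².
Added inertia Σmr² = (0.611)(0.460)² + (0.716)(0.275)² = 0.1834 kg·m²; I_f = 0.4190 + 0.1834 = 0.6024 kg·m².
ω_f = I_p ω_i / I_f = (0.4190)(0.812) / 0.6024 = 0.5648 rad/s.

ω_f ≈ 0.565 rad/s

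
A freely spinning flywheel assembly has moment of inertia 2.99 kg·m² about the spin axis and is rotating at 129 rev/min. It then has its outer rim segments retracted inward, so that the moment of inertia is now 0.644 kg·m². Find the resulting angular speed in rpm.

No external torque acts about the spin axis, so angular momentum is conserved.
ω₂ = I₁ω₁ / I₂ = (2.990)(129 rpm) / (0.6440) = 598.9 rpm.

ω₂ ≈ 599 rpm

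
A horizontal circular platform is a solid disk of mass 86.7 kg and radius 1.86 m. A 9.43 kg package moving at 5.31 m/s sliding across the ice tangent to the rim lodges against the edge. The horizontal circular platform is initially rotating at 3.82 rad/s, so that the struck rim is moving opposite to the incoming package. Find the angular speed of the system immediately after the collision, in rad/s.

|ω_f| ≈ 2.63 rad/s

About the central axle the impulsive forces during the collision are internal, so angular momentum about that axis is conserved.
I_p = ½(86.7)(1.86)² = 150.0 kg·m². Taking the sense of the package's angular momentum as positive, L_{package} = m v R = (9.43)(5.31)(1.86) = 93.14 kg·m²/s.
L_i = −I_p ω_p + m v R = −(150.0)(3.82) + 93.14 = -479.8 kg·m²/s.
After sticking, I_f = I_p + m R² = 150.0 + (9.43)(1.86)² = 182.6 kg·m².
ω_f = L_i / I_f = -479.8 / 182.6 = -2.627 rad/s.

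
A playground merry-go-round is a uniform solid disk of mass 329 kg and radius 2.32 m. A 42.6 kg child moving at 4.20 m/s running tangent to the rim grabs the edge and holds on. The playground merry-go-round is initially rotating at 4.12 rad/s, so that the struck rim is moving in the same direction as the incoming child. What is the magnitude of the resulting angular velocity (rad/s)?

The axle reaction passes through the axle and exerts no torque about it; angular momentum about the axle is conserved through the impact.
I_p = ½(329)(2.32)² = 885.4 kg·m². Taking the sense of the child's angular momentum as positive, L_{child} = m v R = (42.6)(4.20)(2.32) = 415.1 kg·m²/s.
L_i = +I_p ω_p + m v R = +(885.4)(4.12) + 415.1 = 4063 kg·m²/s.
After sticking, I_f = I_p + m R² = 885.4 + (42.6)(2.32)² = 1115 kg·m².
ω_f = L_i / I_f = 4063 / 1115 = 3.645 rad/s.

|ω_f| ≈ 3.64 rad/s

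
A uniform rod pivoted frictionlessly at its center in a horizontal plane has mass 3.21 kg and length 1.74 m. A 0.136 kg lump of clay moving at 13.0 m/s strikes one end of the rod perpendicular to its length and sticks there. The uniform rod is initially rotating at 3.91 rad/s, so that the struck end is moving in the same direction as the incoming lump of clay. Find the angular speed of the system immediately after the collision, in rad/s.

|ω_f| ≈ 5.15 rad/s

The axle reaction passes through the pivot and exerts no torque about it; angular momentum about the pivot is conserved through the impact.
I_p = (1/12)(3.21)(1.74)² = 0.8099 kg·m². Taking the sense of the lump of clay's angular momentum as positive, L_{lump} = m v R = (0.136)(13.0)(1.74/2) = 1.538 kg·m²/s.
L_i = +I_p ω_p + m v R = +(0.8099)(3.91) + 1.538 = 4.705 kg·m²/s.
After sticking, I_f = I_p + m R² = 0.8099 + (0.136)(1.74/2)² = 0.9128 kg·m².
ω_f = L_i / I_f = 4.705 / 0.9128 = 5.154 rad/s.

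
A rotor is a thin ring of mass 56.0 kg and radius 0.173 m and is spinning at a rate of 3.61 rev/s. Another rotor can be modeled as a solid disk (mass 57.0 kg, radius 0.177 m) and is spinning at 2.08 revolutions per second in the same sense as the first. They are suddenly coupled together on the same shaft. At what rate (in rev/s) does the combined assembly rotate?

No external torque acts about the common axis, so total angular momentum is conserved.
Moments of inertia: I_A = (56.0)(0.173)² = 1.676 kg·m²; I_B = ½(57.0)(0.177)² = 0.8929 kg·m².
Taking A's sense as positive: L = (1.676)(3.61) + (0.8929)(2.08) = 7.908 kg·m²·rev/s.
Combined I = 1.676 + 0.8929 = 2.569 kg·m².
ω_f = L / I = 7.908 / 2.569 = 3.078 rev/s.

|ω_f| ≈ 3.08 rev/s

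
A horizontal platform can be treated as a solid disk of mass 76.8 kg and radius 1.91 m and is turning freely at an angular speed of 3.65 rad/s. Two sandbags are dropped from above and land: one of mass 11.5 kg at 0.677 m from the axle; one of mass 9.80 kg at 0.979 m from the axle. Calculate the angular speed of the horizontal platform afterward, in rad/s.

ω_f ≈ 3.30 rad/s

No external torque acts about the axle; L_before = L_after.
I_p = ½(76.8)(1.91)² = 140.1 kg·m².
Added inertia Σmr² = (11.5)(0.677)² + (9.80)(0.979)² = 14.66 kg·m²; I_f = 140.1 + 14.66 = 154.8 kg·m².
ω_f = I_p ω_i / I_f = (140.1)(3.65) / 154.8 = 3.304 rad/s.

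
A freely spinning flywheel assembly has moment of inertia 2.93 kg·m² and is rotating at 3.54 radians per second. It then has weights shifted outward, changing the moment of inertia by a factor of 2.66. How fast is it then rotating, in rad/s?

ω₂ ≈ 1.33 rad/s

With no external torque about the axis, L is conserved: I₁ω₁ = I₂ω₂.
I₂ = 2.66 × 2.93 = 7.794 kg·m².
ω₂ = I₁ω₁ / I₂ = (2.930)(3.54 rad/s) / (7.794) = 1.331 rad/s.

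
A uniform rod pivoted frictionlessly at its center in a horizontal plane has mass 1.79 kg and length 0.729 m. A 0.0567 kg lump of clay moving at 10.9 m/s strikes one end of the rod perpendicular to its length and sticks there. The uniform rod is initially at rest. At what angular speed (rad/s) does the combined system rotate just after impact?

The axle reaction passes through the pivot and exerts no torque about it; angular momentum about the pivot is conserved through the impact.
I_p = (1/12)(1.79)(0.729)² = 0.07927 kg·m². Taking the sense of the lump of clay's angular momentum as positive, L_{lump} = m v R = (0.0567)(10.9)(0.729/2) = 0.2253 kg·m²/s.
L_i = 0 + 0.2253 = 0.2253 kg·m²/s.
After sticking, I_f = I_p + m R² = 0.07927 + (0.0567)(0.729/2)² = 0.08681 kg·m².
ω_f = L_i / I_f = 0.2253 / 0.08681 = 2.595 rad/s.

|ω_f| ≈ 2.60 rad/s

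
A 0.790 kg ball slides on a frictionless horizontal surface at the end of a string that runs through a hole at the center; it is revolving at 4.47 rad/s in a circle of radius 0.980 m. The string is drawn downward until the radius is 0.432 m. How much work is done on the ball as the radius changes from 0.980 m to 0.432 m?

W ≈ 31.4 J

The constraining force is radial, so m r² ω about the center is conserved.
ω₂ = ω₁ (r₁/r₂)² = (4.47)(0.980/0.432)² = 23.00 rad/s.
W = ΔKE = ½m(v₂² − v₁²) = 31.43 J.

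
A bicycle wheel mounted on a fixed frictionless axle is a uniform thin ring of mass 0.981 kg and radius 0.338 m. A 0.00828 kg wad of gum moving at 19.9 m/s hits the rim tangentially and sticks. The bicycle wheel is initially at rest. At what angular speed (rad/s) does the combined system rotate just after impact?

About the axle the impulsive forces during the collision are internal, so angular momentum about that axis is conserved.
I_p = (0.981)(0.338)² = 0.1121 kg·m². Taking the sense of the wad of gum's angular momentum as positive, L_{wad} = m v R = (0.00828)(19.9)(0.338) = 0.05569 kg·m²/s.
L_i = 0 + 0.05569 = 0.05569 kg·m²/s.
After sticking, I_f = I_p + m R² = 0.1121 + (0.00828)(0.338)² = 0.1130 kg·m².
ω_f = L_i / I_f = 0.05569 / 0.1130 = 0.4928 rad/s.

|ω_f| ≈ 0.493 rad/s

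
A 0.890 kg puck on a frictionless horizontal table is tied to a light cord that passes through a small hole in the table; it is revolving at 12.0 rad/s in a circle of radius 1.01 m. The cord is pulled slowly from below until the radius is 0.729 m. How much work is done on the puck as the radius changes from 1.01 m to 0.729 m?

W ≈ 60.1 J

The constraining force is radial, so m r² ω about the center is conserved.
ω₂ = ω₁ (r₁/r₂)² = (12.0)(1.01/0.729)² = 23.03 rad/s.
W = ΔKE = ½m(v₂² − v₁²) = 60.11 J.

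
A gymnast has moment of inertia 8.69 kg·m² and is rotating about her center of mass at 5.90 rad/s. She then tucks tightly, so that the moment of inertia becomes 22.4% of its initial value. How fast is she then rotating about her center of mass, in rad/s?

Angular momentum about the spin axis is conserved since the torque about it is zero.
I₂ = 0.224 × 8.69 = 1.947 kg·m².
ω₂ = I₁ω₁ / I₂ = (8.690)(5.90 rad/s) / (1.947) = 26.34 rad/s.

ω₂ ≈ 26.3 rad/s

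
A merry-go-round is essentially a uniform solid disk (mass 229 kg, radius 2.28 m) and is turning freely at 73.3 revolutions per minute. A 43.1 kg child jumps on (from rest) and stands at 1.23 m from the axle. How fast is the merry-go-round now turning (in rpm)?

ω_f ≈ 66.1 rpm

The added mass arrives with no angular momentum about the axle, and any external torque about the axle is negligible, so the system's angular momentum is conserved.
I_p = ½(229)(2.28)² = 595.2 kg·m².
Added inertia Σmr² = (43.1)(1.23)² = 65.21 kg·m²; I_f = 595.2 + 65.21 = 660.4 kg·m².
ω_f = I_p ω_i / I_f = (595.2)(73.3) / 660.4 = 66.06 rpm.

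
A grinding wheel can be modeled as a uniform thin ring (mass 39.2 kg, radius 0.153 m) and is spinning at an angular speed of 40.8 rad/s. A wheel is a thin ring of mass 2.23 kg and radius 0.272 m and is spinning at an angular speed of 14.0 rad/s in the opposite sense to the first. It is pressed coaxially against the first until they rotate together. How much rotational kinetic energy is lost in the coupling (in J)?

No external torque acts about the common axis, so total angular momentum is conserved.
Moments of inertia: I_A = (39.2)(0.153)² = 0.9176 kg·m²; I_B = (2.23)(0.272)² = 0.1650 kg·m².
Taking A's sense as positive: L = (0.9176)(40.8) − (0.1650)(14.0) = 35.13 kg·m²·rad/s.
Combined I = 0.9176 + 0.1650 = 1.083 kg·m².
ω_f = L / I = 35.13 / 1.083 = 32.45 rad/s.
KE_i = ½ΣIω² = 779.9 J; KE_f = ½(1.083)(32.45)² = 570.0 J.

ΔKE lost ≈ 210 J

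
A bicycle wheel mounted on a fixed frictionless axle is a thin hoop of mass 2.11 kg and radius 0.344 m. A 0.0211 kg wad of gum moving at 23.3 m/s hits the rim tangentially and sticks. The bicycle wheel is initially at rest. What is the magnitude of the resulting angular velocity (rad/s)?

|ω_f| ≈ 0.671 rad/s

About the axle the impulsive forces during the collision are internal, so angular momentum about that axis is conserved.
I_p = (2.11)(0.344)² = 0.2497 kg·m². Taking the sense of the wad of gum's angular momentum as positive, L_{wad} = m v R = (0.0211)(23.3)(0.344) = 0.1691 kg·m²/s.
L_i = 0 + 0.1691 = 0.1691 kg·m²/s.
After sticking, I_f = I_p + m R² = 0.2497 + (0.0211)(0.344)² = 0.2522 kg·m².
ω_f = L_i / I_f = 0.1691 / 0.2522 = 0.6706 rad/s.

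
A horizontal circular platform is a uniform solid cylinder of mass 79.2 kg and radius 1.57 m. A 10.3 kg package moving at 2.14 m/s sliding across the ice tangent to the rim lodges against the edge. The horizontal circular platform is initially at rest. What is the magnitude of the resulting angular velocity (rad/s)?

|ω_f| ≈ 0.281 rad/s

About the central axle the impulsive forces during the collision are internal, so angular momentum about that axis is conserved.
I_p = ½(79.2)(1.57)² = 97.61 kg·m². Taking the sense of the package's angular momentum as positive, L_{package} = m v R = (10.3)(2.14)(1.57) = 34.61 kg·m²/s.
L_i = 0 + 34.61 = 34.61 kg·m²/s.
After sticking, I_f = I_p + m R² = 97.61 + (10.3)(1.57)² = 123.0 kg·m².
ω_f = L_i / I_f = 34.61 / 123.0 = 0.2814 rad/s.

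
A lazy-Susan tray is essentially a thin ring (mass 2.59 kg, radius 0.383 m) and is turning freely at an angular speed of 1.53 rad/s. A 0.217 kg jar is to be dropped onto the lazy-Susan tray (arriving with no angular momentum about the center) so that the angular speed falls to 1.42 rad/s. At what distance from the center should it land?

The added mass arrives with no angular momentum about the center, and any external torque about the center is negligible, so the system's angular momentum is conserved.
I_p = (2.59)(0.383)² = 0.3799 kg·m².
I_p ω_i = (I_p + m r²) ω_f ⇒ m r² = I_p(ω_i/ω_f − 1) = 0.3799(1.53/1.42 − 1) = 0.02943 kg·m².
r = √(0.02943/0.217) = 0.3683 m.

r ≈ 0.368 m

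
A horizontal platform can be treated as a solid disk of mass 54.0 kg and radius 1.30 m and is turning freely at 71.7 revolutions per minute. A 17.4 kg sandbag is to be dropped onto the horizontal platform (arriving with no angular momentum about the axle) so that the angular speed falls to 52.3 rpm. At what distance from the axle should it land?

The added mass arrives with no angular momentum about the axle, and any external torque about the axle is negligible, so the system's angular momentum is conserved.
I_p = ½(54.0)(1.30)² = 45.63 kg·m².
I_p ω_i = (I_p + m r²) ω_f ⇒ m r² = I_p(ω_i/ω_f − 1) = 45.63(71.7/52.3 − 1) = 16.93 kg·m².
r = √(16.93/17.4) = 0.9863 m.

r ≈ 0.986 m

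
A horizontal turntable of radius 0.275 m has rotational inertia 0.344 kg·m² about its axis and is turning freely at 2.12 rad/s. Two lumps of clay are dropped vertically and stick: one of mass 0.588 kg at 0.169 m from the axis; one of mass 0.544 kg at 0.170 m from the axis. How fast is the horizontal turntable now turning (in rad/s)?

The added mass arrives with no angular momentum about the axis, and any external torque about the axis is negligible, so the system's angular momentum is conserved.
Added inertia Σmr² = (0.588)(0.169)² + (0.544)(0.170)² = 0.03252 kg·m²; I_f = 0.3440 + 0.03252 = 0.3765 kg·m².
ω_f = I_p ω_i / I_f = (0.3440)(2.12) / 0.3765 = 1.937 rad/s.

ω_f ≈ 1.94 rad/s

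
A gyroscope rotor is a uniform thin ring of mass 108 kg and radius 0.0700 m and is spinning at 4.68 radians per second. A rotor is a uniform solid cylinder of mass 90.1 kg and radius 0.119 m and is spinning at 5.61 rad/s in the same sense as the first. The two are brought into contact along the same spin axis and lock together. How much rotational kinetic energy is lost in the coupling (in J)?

The coupling torques are internal; angular momentum about the shared axis is conserved.
Moments of inertia: I_A = (108)(0.0700)² = 0.5292 kg·m²; I_B = ½(90.1)(0.119)² = 0.6380 kg·m².
Taking A's sense as positive: L = (0.5292)(4.68) + (0.6380)(5.61) = 6.056 kg·m²·rad/s.
Combined I = 0.5292 + 0.6380 = 1.167 kg·m².
ω_f = L / I = 6.056 / 1.167 = 5.188 rad/s.
KE_i = ½ΣIω² = 15.83 J; KE_f = ½(1.167)(5.188)² = 15.71 J.

ΔKE lost ≈ 0.125 J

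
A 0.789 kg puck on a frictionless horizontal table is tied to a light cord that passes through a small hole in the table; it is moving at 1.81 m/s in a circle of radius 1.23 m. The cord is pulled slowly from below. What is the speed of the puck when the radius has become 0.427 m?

Central (radial) force ⇒ zero torque about the center ⇒ m v r is constant.
v₂ = v₁ r₁ / r₂ = (1.81)(1.23) / (0.427) = 5.214 m/s.

v₂ ≈ 5.21 m/s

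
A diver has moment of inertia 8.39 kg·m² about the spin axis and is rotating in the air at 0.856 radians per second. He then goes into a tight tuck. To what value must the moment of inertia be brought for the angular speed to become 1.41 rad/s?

I₂ ≈ 5.09 kg·m²

Angular momentum about the spin axis is conserved since the torque about it is zero.
I₂ = I₁ω₁ / ω₂ = (8.39)(0.856) / (1.41) = 5.094 kg·m².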